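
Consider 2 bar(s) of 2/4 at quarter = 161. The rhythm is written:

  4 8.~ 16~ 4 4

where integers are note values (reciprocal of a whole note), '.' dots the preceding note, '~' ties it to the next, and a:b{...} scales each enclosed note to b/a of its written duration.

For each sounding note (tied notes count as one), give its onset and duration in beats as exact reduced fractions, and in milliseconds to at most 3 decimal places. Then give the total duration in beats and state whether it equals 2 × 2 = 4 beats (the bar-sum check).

1) 0.0ms=0b +372.671ms=1b
2) 372.671ms=1b +745.342ms=2b
3) 1118.012ms=3b +372.671ms=1b
Σ=4b of 4 (161bpm 2/4) — PASS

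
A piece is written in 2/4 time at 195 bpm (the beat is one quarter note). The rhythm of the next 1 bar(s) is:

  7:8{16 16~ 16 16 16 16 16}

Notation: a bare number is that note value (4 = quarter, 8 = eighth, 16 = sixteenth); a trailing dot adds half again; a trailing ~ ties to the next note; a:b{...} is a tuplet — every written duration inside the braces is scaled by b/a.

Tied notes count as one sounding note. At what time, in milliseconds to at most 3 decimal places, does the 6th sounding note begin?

note 6 onset = 12/7b = 527.473ms

1. 0.0ms @ 0 + 87.912ms (2/7)
2. 87.912ms @ 2/7 + 175.824ms (4/7)
3. 263.736ms @ 6/7 + 87.912ms (2/7)
4. 351.648ms @ 8/7 + 87.912ms (2/7)
5. 439.56ms @ 10/7 + 87.912ms (2/7)
6. 527.473ms @ 12/7 + 87.912ms (2/7)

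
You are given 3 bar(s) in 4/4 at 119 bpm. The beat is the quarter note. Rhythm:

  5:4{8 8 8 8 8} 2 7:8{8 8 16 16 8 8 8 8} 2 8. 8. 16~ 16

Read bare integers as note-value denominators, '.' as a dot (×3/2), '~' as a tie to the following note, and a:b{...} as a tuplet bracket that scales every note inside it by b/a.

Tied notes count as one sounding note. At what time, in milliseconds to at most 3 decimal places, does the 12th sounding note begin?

1. 0.0ms @ 0 + 201.681ms (2/5)
2. 201.681ms @ 2/5 + 201.681ms (2/5)
3. 403.361ms @ 4/5 + 201.681ms (2/5)
4. 605.042ms @ 6/5 + 201.681ms (2/5)
5. 806.723ms @ 8/5 + 201.681ms (2/5)
6. 1008.403ms @ 2 + 1008.403ms (2)
7. 2016.807ms @ 4 + 288.115ms (4/7)
8. 2304.922ms @ 32/7 + 288.115ms (4/7)
9. 2593.037ms @ 36/7 + 144.058ms (2/7)
10. 2737.095ms @ 38/7 + 144.058ms (2/7)
11. 2881.152ms @ 40/7 + 288.115ms (4/7)
12. 3169.268ms @ 44/7 + 288.115ms (4/7)
13. 3457.383ms @ 48/7 + 288.115ms (4/7)
14. 3745.498ms @ 52/7 + 288.115ms (4/7)
15. 4033.613ms @ 8 + 1008.403ms (2)
16. 5042.017ms @ 10 + 378.151ms (3/4)
17. 5420.168ms @ 43/4 + 378.151ms (3/4)
18. 5798.319ms @ 23/2 + 252.101ms (1/2)

note 12 onset = 44/7b = 3169.268ms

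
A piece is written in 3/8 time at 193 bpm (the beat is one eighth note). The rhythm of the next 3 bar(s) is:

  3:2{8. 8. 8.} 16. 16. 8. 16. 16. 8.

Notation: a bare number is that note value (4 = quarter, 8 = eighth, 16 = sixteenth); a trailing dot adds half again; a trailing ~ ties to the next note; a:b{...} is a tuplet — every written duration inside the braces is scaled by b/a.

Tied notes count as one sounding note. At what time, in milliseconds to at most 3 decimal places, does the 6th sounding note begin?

1. 0.0ms @ 0 + 310.881ms (1)
2. 310.881ms @ 1 + 310.881ms (1)
3. 621.762ms @ 2 + 310.881ms (1)
4. 932.642ms @ 3 + 233.161ms (3/4)
5. 1165.803ms @ 15/4 + 233.161ms (3/4)
6. 1398.964ms @ 9/2 + 466.321ms (3/2)
7. 1865.285ms @ 6 + 233.161ms (3/4)
8. 2098.446ms @ 27/4 + 233.161ms (3/4)
9. 2331.606ms @ 15/2 + 466.321ms (3/2)

note 6 onset = 9/2b = 1398.964ms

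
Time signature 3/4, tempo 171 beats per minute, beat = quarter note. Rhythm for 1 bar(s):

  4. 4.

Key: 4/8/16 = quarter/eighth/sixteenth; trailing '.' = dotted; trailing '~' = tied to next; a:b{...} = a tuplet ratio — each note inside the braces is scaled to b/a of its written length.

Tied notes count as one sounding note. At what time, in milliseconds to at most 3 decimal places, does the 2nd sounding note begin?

1. 0.0ms @ 0 + 526.316ms (3/2)
2. 526.316ms @ 3/2 + 526.316ms (3/2)

note 2 onset = 3/2b = 526.316ms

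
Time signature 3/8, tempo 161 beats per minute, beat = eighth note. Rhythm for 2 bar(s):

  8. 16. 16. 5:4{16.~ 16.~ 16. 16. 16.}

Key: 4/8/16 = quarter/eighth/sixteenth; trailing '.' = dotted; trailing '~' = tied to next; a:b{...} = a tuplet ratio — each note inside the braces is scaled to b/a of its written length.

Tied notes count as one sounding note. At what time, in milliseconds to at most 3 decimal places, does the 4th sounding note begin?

note 4 onset = 3b = 1118.012ms

1. 0.0ms @ 0 + 559.006ms (3/2)
2. 559.006ms @ 3/2 + 279.503ms (3/4)
3. 838.509ms @ 9/4 + 279.503ms (3/4)
4. 1118.012ms @ 3 + 670.807ms (9/5)
5. 1788.82ms @ 24/5 + 223.602ms (3/5)
6. 2012.422ms @ 27/5 + 223.602ms (3/5)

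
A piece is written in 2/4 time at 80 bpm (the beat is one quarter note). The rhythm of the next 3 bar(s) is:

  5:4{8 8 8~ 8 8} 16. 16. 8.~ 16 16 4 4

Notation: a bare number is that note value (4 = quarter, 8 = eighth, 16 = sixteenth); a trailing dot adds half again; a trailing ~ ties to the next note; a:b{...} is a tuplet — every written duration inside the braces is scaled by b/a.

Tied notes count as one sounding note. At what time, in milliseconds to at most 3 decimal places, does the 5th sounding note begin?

note 5 onset = 2b = 1500.0ms

1. 0.0ms @ 0 + 300.0ms (2/5)
2. 300.0ms @ 2/5 + 300.0ms (2/5)
3. 600.0ms @ 4/5 + 600.0ms (4/5)
4. 1200.0ms @ 8/5 + 300.0ms (2/5)
5. 1500.0ms @ 2 + 281.25ms (3/8)
6. 1781.25ms @ 19/8 + 281.25ms (3/8)
7. 2062.5ms @ 11/4 + 750.0ms (1)
8. 2812.5ms @ 15/4 + 187.5ms (1/4)
9. 3000.0ms @ 4 + 750.0ms (1)
10. 3750.0ms @ 5 + 750.0ms (1)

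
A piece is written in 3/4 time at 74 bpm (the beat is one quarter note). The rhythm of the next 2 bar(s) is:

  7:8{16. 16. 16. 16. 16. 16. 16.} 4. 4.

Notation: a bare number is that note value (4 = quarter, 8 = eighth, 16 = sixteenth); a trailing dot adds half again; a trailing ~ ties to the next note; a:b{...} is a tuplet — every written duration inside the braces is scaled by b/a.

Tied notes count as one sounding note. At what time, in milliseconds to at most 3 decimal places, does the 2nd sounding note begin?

note 2 onset = 3/7b = 347.49ms

1. 0.0ms @ 0 + 347.49ms (3/7)
2. 347.49ms @ 3/7 + 347.49ms (3/7)
3. 694.981ms @ 6/7 + 347.49ms (3/7)
4. 1042.471ms @ 9/7 + 347.49ms (3/7)
5. 1389.961ms @ 12/7 + 347.49ms (3/7)
6. 1737.452ms @ 15/7 + 347.49ms (3/7)
7. 2084.942ms @ 18/7 + 347.49ms (3/7)
8. 2432.432ms @ 3 + 1216.216ms (3/2)
9. 3648.649ms @ 9/2 + 1216.216ms (3/2)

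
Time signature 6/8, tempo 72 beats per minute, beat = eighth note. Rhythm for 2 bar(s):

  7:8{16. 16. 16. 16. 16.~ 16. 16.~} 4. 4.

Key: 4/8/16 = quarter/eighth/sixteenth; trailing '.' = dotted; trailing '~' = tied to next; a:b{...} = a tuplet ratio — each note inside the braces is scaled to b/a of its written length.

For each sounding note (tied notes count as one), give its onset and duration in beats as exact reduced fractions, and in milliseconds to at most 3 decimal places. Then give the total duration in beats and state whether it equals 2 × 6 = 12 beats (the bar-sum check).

1) 0.0ms=0b +714.286ms=6/7b
2) 714.286ms=6/7b +714.286ms=6/7b
3) 1428.571ms=12/7b +714.286ms=6/7b
4) 2142.857ms=18/7b +714.286ms=6/7b
5) 2857.143ms=24/7b +1428.571ms=12/7b
6) 4285.714ms=36/7b +3214.286ms=27/7b
7) 7500.0ms=9b +2500.0ms=3b
Σ=12b of 12 (72bpm 6/8) — PASS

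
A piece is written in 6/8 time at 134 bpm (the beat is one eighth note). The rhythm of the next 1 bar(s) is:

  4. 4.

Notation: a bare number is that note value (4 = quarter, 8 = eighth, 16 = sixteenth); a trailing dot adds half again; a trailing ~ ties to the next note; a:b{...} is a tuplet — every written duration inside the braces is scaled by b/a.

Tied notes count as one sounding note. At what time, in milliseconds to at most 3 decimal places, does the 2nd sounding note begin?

note 2 onset = 3b = 1343.284ms

1. 0.0ms @ 0 + 1343.284ms (3)
2. 1343.284ms @ 3 + 1343.284ms (3)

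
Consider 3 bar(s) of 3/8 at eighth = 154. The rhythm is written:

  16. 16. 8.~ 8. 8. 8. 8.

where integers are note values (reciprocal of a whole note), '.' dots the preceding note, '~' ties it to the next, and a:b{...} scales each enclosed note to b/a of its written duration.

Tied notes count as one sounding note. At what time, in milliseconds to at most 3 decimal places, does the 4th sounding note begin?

1. 0.0ms @ 0 + 292.208ms (3/4)
2. 292.208ms @ 3/4 + 292.208ms (3/4)
3. 584.416ms @ 3/2 + 1168.831ms (3)
4. 1753.247ms @ 9/2 + 584.416ms (3/2)
5. 2337.662ms @ 6 + 584.416ms (3/2)
6. 2922.078ms @ 15/2 + 584.416ms (3/2)

note 4 onset = 9/2b = 1753.247ms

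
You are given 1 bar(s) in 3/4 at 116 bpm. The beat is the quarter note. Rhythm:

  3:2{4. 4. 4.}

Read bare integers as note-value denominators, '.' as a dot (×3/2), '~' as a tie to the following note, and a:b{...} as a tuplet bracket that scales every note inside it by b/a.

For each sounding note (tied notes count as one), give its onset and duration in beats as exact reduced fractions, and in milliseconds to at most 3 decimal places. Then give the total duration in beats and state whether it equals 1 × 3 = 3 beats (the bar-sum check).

1) 0.0ms=0b +517.241ms=1b
2) 517.241ms=1b +517.241ms=1b
3) 1034.483ms=2b +517.241ms=1b
Σ=3b of 3 (116bpm 3/4) — PASS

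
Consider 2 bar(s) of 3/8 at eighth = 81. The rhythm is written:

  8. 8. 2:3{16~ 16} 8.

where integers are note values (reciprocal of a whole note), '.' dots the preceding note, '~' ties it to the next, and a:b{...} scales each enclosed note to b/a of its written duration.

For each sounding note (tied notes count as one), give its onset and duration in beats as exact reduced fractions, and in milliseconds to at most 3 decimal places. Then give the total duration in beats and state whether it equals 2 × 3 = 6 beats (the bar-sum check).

1) 0.0ms=0b +1111.111ms=3/2b
2) 1111.111ms=3/2b +1111.111ms=3/2b
3) 2222.222ms=3b +1111.111ms=3/2b
4) 3333.333ms=9/2b +1111.111ms=3/2b
Σ=6b of 6 (81bpm 3/8) — PASS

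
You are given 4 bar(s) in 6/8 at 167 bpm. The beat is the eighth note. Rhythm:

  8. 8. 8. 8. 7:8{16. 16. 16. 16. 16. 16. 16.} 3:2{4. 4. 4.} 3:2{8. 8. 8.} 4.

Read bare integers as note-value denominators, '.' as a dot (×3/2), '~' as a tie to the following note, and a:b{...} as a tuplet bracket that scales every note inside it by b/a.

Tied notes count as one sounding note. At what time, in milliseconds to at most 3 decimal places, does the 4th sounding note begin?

1. 0.0ms @ 0 + 538.922ms (3/2)
2. 538.922ms @ 3/2 + 538.922ms (3/2)
3. 1077.844ms @ 3 + 538.922ms (3/2)
4. 1616.766ms @ 9/2 + 538.922ms (3/2)
5. 2155.689ms @ 6 + 307.956ms (6/7)
6. 2463.644ms @ 48/7 + 307.956ms (6/7)
7. 2771.6ms @ 54/7 + 307.956ms (6/7)
8. 3079.555ms @ 60/7 + 307.956ms (6/7)
9. 3387.511ms @ 66/7 + 307.956ms (6/7)
10. 3695.466ms @ 72/7 + 307.956ms (6/7)
11. 4003.422ms @ 78/7 + 307.956ms (6/7)
12. 4311.377ms @ 12 + 718.563ms (2)
13. 5029.94ms @ 14 + 718.563ms (2)
14. 5748.503ms @ 16 + 718.563ms (2)
15. 6467.066ms @ 18 + 359.281ms (1)
16. 6826.347ms @ 19 + 359.281ms (1)
17. 7185.629ms @ 20 + 359.281ms (1)
18. 7544.91ms @ 21 + 1077.844ms (3)

note 4 onset = 9/2b = 1616.766ms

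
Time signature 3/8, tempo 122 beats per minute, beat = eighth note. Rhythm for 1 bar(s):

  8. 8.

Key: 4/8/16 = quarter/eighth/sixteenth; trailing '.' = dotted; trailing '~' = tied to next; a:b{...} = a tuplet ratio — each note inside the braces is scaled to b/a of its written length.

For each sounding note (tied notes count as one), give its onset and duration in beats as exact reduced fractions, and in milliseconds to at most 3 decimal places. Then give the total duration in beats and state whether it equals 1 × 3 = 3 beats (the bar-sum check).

1) 0.0ms=0b +737.705ms=3/2b
2) 737.705ms=3/2b +737.705ms=3/2b
Σ=3b of 3 (122bpm 3/8) — PASS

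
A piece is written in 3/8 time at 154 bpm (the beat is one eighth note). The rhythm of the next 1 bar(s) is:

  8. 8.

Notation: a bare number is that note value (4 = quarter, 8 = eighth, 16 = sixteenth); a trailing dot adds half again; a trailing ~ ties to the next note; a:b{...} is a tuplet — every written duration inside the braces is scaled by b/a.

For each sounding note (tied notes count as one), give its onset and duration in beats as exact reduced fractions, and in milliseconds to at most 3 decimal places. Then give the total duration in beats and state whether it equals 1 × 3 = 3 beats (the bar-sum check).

1) 0.0ms=0b +584.416ms=3/2b
2) 584.416ms=3/2b +584.416ms=3/2b
Σ=3b of 3 (154bpm 3/8) — PASS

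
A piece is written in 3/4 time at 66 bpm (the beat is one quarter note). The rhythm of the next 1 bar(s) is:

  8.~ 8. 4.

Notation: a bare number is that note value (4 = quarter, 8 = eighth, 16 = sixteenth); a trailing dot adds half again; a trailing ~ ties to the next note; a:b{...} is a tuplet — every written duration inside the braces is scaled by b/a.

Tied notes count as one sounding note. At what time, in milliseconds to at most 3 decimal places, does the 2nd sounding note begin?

note 2 onset = 3/2b = 1363.636ms

1. 0.0ms @ 0 + 1363.636ms (3/2)
2. 1363.636ms @ 3/2 + 1363.636ms (3/2)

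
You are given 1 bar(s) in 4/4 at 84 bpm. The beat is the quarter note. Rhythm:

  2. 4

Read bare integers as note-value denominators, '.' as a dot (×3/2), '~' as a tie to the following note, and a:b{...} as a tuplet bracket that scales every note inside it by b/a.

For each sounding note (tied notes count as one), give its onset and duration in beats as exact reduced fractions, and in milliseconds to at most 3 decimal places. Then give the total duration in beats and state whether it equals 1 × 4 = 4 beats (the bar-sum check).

1) 0.0ms=0b +2142.857ms=3b
2) 2142.857ms=3b +714.286ms=1b
Σ=4b of 4 (84bpm 4/4) — PASS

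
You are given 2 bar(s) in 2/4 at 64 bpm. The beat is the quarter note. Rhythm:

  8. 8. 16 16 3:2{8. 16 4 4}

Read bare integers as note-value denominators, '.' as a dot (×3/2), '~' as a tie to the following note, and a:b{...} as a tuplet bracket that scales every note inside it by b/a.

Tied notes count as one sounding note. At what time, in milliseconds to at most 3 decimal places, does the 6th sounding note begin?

note 6 onset = 5/2b = 2343.75ms

1. 0.0ms @ 0 + 703.125ms (3/4)
2. 703.125ms @ 3/4 + 703.125ms (3/4)
3. 1406.25ms @ 3/2 + 234.375ms (1/4)
4. 1640.625ms @ 7/4 + 234.375ms (1/4)
5. 1875.0ms @ 2 + 468.75ms (1/2)
6. 2343.75ms @ 5/2 + 156.25ms (1/6)
7. 2500.0ms @ 8/3 + 625.0ms (2/3)
8. 3125.0ms @ 10/3 + 625.0ms (2/3)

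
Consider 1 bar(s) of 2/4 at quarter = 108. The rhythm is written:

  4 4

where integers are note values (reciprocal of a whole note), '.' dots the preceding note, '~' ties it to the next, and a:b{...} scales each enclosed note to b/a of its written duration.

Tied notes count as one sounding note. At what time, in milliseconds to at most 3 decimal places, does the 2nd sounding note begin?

note 2 onset = 1b = 555.556ms

1. 0.0ms @ 0 + 555.556ms (1)
2. 555.556ms @ 1 + 555.556ms (1)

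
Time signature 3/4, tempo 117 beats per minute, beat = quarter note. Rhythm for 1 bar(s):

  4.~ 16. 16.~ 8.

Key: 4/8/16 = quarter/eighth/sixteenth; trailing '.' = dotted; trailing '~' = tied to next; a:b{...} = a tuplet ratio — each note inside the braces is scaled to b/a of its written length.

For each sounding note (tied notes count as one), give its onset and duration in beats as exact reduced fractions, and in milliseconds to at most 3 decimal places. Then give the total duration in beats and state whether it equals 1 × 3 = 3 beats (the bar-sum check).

1) 0.0ms=0b +961.538ms=15/8b
2) 961.538ms=15/8b +576.923ms=9/8b
Σ=3b of 3 (117bpm 3/4) — PASS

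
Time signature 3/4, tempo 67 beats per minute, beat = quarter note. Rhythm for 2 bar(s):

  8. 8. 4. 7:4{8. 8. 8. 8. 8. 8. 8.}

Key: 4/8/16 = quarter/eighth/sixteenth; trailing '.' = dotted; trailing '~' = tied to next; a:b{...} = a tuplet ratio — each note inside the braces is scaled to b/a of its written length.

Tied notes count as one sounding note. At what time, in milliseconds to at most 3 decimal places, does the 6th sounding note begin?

note 6 onset = 27/7b = 3454.158ms

1. 0.0ms @ 0 + 671.642ms (3/4)
2. 671.642ms @ 3/4 + 671.642ms (3/4)
3. 1343.284ms @ 3/2 + 1343.284ms (3/2)
4. 2686.567ms @ 3 + 383.795ms (3/7)
5. 3070.362ms @ 24/7 + 383.795ms (3/7)
6. 3454.158ms @ 27/7 + 383.795ms (3/7)
7. 3837.953ms @ 30/7 + 383.795ms (3/7)
8. 4221.748ms @ 33/7 + 383.795ms (3/7)
9. 4605.544ms @ 36/7 + 383.795ms (3/7)
10. 4989.339ms @ 39/7 + 383.795ms (3/7)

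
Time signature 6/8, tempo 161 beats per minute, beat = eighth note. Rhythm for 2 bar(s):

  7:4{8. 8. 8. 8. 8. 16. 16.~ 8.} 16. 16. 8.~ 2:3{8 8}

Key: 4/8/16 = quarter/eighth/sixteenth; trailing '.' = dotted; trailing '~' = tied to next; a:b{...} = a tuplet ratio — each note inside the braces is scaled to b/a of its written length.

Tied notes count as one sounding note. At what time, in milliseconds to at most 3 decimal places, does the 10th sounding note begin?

note 10 onset = 15/2b = 2795.031ms

1. 0.0ms @ 0 + 319.432ms (6/7)
2. 319.432ms @ 6/7 + 319.432ms (6/7)
3. 638.864ms @ 12/7 + 319.432ms (6/7)
4. 958.296ms @ 18/7 + 319.432ms (6/7)
5. 1277.728ms @ 24/7 + 319.432ms (6/7)
6. 1597.161ms @ 30/7 + 159.716ms (3/7)
7. 1756.877ms @ 33/7 + 479.148ms (9/7)
8. 2236.025ms @ 6 + 279.503ms (3/4)
9. 2515.528ms @ 27/4 + 279.503ms (3/4)
10. 2795.031ms @ 15/2 + 1118.012ms (3)
11. 3913.043ms @ 21/2 + 559.006ms (3/2)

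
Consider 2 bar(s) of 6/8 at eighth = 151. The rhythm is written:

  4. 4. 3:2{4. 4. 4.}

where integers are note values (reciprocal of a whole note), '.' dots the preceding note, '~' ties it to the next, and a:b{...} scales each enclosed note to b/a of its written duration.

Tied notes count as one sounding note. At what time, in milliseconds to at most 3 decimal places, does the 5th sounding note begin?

1. 0.0ms @ 0 + 1192.053ms (3)
2. 1192.053ms @ 3 + 1192.053ms (3)
3. 2384.106ms @ 6 + 794.702ms (2)
4. 3178.808ms @ 8 + 794.702ms (2)
5. 3973.51ms @ 10 + 794.702ms (2)

note 5 onset = 10b = 3973.51ms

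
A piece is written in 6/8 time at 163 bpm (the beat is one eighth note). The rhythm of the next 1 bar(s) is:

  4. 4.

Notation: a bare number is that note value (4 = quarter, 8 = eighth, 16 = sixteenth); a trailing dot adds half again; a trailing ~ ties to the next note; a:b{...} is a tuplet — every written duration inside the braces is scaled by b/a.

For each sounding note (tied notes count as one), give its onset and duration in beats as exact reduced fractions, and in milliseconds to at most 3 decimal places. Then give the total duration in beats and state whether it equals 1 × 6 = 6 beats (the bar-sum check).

1) 0.0ms=0b +1104.294ms=3b
2) 1104.294ms=3b +1104.294ms=3b
Σ=6b of 6 (163bpm 6/8) — PASS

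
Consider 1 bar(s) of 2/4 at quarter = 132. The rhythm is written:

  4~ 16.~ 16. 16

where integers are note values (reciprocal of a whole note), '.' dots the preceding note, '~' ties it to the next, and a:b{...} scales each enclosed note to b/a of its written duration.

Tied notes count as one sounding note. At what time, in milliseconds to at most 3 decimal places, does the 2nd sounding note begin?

1. 0.0ms @ 0 + 795.455ms (7/4)
2. 795.455ms @ 7/4 + 113.636ms (1/4)

note 2 onset = 7/4b = 795.455ms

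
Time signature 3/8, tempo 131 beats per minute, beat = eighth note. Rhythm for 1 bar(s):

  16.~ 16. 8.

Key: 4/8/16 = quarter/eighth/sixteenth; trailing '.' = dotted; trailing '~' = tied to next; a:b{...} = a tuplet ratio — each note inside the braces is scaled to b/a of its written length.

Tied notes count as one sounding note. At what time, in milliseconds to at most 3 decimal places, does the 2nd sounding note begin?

1. 0.0ms @ 0 + 687.023ms (3/2)
2. 687.023ms @ 3/2 + 687.023ms (3/2)

note 2 onset = 3/2b = 687.023ms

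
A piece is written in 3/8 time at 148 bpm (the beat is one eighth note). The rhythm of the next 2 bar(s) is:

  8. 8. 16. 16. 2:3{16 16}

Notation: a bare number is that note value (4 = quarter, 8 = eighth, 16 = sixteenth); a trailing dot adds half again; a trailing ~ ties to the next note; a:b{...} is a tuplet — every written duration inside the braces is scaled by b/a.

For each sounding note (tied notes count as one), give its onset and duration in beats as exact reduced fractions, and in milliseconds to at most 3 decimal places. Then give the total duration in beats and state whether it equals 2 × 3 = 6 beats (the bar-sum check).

1) 0.0ms=0b +608.108ms=3/2b
2) 608.108ms=3/2b +608.108ms=3/2b
3) 1216.216ms=3b +304.054ms=3/4b
4) 1520.27ms=15/4b +304.054ms=3/4b
5) 1824.324ms=9/2b +304.054ms=3/4b
6) 2128.378ms=21/4b +304.054ms=3/4b
Σ=6b of 6 (148bpm 3/8) — PASS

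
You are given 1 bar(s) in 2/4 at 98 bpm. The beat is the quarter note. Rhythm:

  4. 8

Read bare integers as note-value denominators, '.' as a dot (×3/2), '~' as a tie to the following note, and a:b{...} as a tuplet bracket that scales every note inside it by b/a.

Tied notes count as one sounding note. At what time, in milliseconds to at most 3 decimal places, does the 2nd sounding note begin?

note 2 onset = 3/2b = 918.367ms

1. 0.0ms @ 0 + 918.367ms (3/2)
2. 918.367ms @ 3/2 + 306.122ms (1/2)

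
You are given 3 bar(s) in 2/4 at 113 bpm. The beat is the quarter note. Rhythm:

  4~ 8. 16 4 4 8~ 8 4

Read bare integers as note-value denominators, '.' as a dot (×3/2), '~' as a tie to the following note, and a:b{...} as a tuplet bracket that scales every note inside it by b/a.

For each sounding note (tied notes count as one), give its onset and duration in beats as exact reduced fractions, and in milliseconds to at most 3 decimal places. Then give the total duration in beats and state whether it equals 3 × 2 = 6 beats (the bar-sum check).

1) 0.0ms=0b +929.204ms=7/4b
2) 929.204ms=7/4b +132.743ms=1/4b
3) 1061.947ms=2b +530.973ms=1b
4) 1592.92ms=3b +530.973ms=1b
5) 2123.894ms=4b +530.973ms=1b
6) 2654.867ms=5b +530.973ms=1b
Σ=6b of 6 (113bpm 2/4) — PASS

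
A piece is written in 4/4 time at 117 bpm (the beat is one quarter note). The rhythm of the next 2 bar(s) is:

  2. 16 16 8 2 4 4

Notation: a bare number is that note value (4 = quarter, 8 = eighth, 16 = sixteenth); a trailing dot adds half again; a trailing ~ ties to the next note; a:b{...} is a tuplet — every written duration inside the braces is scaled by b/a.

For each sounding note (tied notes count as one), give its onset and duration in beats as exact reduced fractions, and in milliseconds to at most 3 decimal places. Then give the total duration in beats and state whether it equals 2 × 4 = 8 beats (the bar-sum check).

1) 0.0ms=0b +1538.462ms=3b
2) 1538.462ms=3b +128.205ms=1/4b
3) 1666.667ms=13/4b +128.205ms=1/4b
4) 1794.872ms=7/2b +256.41ms=1/2b
5) 2051.282ms=4b +1025.641ms=2b
6) 3076.923ms=6b +512.821ms=1b
7) 3589.744ms=7b +512.821ms=1b
Σ=8b of 8 (117bpm 4/4) — PASS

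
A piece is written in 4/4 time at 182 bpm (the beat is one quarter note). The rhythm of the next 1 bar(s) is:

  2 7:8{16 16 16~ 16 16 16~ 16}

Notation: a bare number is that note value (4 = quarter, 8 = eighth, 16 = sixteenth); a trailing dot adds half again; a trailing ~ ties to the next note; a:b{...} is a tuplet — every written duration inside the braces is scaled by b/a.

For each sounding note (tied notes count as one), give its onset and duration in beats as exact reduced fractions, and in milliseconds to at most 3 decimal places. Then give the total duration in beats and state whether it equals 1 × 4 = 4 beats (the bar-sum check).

1) 0.0ms=0b +659.341ms=2b
2) 659.341ms=2b +94.192ms=2/7b
3) 753.532ms=16/7b +94.192ms=2/7b
4) 847.724ms=18/7b +188.383ms=4/7b
5) 1036.107ms=22/7b +94.192ms=2/7b
6) 1130.298ms=24/7b +188.383ms=4/7b
Σ=4b of 4 (182bpm 4/4) — PASS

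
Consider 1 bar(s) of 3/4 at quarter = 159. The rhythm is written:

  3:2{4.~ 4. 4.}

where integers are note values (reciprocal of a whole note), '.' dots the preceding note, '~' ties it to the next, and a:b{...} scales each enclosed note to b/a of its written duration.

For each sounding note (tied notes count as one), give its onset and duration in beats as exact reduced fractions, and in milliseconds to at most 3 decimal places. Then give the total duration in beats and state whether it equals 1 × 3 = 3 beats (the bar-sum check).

1) 0.0ms=0b +754.717ms=2b
2) 754.717ms=2b +377.358ms=1b
Σ=3b of 3 (159bpm 3/4) — PASS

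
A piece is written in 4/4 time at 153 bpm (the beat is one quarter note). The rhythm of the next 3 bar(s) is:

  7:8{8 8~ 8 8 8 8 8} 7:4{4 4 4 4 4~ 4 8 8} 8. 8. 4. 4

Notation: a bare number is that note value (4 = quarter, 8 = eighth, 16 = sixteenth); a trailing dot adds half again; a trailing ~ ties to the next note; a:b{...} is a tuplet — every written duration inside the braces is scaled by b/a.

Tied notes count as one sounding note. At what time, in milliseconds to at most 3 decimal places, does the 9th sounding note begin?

note 9 onset = 36/7b = 2016.807ms

1. 0.0ms @ 0 + 224.09ms (4/7)
2. 224.09ms @ 4/7 + 448.179ms (8/7)
3. 672.269ms @ 12/7 + 224.09ms (4/7)
4. 896.359ms @ 16/7 + 224.09ms (4/7)
5. 1120.448ms @ 20/7 + 224.09ms (4/7)
6. 1344.538ms @ 24/7 + 224.09ms (4/7)
7. 1568.627ms @ 4 + 224.09ms (4/7)
8. 1792.717ms @ 32/7 + 224.09ms (4/7)
9. 2016.807ms @ 36/7 + 224.09ms (4/7)
10. 2240.896ms @ 40/7 + 224.09ms (4/7)
11. 2464.986ms @ 44/7 + 448.179ms (8/7)
12. 2913.165ms @ 52/7 + 112.045ms (2/7)
13. 3025.21ms @ 54/7 + 112.045ms (2/7)
14. 3137.255ms @ 8 + 294.118ms (3/4)
15. 3431.373ms @ 35/4 + 294.118ms (3/4)
16. 3725.49ms @ 19/2 + 588.235ms (3/2)
17. 4313.725ms @ 11 + 392.157ms (1)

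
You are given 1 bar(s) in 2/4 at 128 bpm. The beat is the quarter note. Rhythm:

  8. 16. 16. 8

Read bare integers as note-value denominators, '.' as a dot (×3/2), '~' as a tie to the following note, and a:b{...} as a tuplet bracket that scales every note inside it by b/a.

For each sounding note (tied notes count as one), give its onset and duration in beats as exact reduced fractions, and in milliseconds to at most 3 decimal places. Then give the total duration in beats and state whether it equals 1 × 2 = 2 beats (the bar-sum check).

1) 0.0ms=0b +351.562ms=3/4b
2) 351.562ms=3/4b +175.781ms=3/8b
3) 527.344ms=9/8b +175.781ms=3/8b
4) 703.125ms=3/2b +234.375ms=1/2b
Σ=2b of 2 (128bpm 2/4) — PASS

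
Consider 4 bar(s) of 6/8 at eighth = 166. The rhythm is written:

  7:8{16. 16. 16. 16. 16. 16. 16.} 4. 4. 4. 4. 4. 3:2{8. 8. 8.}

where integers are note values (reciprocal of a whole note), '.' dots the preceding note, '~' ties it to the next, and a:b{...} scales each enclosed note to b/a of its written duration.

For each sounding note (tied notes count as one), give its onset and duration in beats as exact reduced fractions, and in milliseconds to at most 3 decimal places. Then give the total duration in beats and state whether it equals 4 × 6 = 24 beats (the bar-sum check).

1) 0.0ms=0b +309.811ms=6/7b
2) 309.811ms=6/7b +309.811ms=6/7b
3) 619.621ms=12/7b +309.811ms=6/7b
4) 929.432ms=18/7b +309.811ms=6/7b
5) 1239.243ms=24/7b +309.811ms=6/7b
6) 1549.053ms=30/7b +309.811ms=6/7b
7) 1858.864ms=36/7b +309.811ms=6/7b
8) 2168.675ms=6b +1084.337ms=3b
9) 3253.012ms=9b +1084.337ms=3b
10) 4337.349ms=12b +1084.337ms=3b
11) 5421.687ms=15b +1084.337ms=3b
12) 6506.024ms=18b +1084.337ms=3b
13) 7590.361ms=21b +361.446ms=1b
14) 7951.807ms=22b +361.446ms=1b
15) 8313.253ms=23b +361.446ms=1b
Σ=24b of 24 (166bpm 6/8) — PASS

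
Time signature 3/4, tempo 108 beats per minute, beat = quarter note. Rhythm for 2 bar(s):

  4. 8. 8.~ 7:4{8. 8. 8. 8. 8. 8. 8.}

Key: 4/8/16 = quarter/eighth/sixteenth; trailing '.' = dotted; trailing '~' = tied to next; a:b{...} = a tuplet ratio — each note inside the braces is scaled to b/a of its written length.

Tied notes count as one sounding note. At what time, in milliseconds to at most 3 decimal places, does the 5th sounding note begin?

note 5 onset = 27/7b = 2142.857ms

1. 0.0ms @ 0 + 833.333ms (3/2)
2. 833.333ms @ 3/2 + 416.667ms (3/4)
3. 1250.0ms @ 9/4 + 654.762ms (33/28)
4. 1904.762ms @ 24/7 + 238.095ms (3/7)
5. 2142.857ms @ 27/7 + 238.095ms (3/7)
6. 2380.952ms @ 30/7 + 238.095ms (3/7)
7. 2619.048ms @ 33/7 + 238.095ms (3/7)
8. 2857.143ms @ 36/7 + 238.095ms (3/7)
9. 3095.238ms @ 39/7 + 238.095ms (3/7)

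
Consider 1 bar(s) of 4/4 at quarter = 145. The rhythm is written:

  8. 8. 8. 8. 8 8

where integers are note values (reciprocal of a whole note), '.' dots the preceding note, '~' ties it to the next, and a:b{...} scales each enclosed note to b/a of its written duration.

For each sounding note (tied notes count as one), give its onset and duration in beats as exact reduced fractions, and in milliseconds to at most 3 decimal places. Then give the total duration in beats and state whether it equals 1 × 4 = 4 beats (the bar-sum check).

1) 0.0ms=0b +310.345ms=3/4b
2) 310.345ms=3/4b +310.345ms=3/4b
3) 620.69ms=3/2b +310.345ms=3/4b
4) 931.034ms=9/4b +310.345ms=3/4b
5) 1241.379ms=3b +206.897ms=1/2b
6) 1448.276ms=7/2b +206.897ms=1/2b
Σ=4b of 4 (145bpm 4/4) — PASS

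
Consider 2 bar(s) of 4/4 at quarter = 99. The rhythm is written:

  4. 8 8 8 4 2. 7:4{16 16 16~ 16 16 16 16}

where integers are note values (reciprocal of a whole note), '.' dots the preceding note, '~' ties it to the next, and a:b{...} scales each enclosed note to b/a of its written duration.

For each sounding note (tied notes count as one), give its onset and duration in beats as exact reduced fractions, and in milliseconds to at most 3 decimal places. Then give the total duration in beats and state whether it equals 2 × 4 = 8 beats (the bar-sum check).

1) 0.0ms=0b +909.091ms=3/2b
2) 909.091ms=3/2b +303.03ms=1/2b
3) 1212.121ms=2b +303.03ms=1/2b
4) 1515.152ms=5/2b +303.03ms=1/2b
5) 1818.182ms=3b +606.061ms=1b
6) 2424.242ms=4b +1818.182ms=3b
7) 4242.424ms=7b +86.58ms=1/7b
8) 4329.004ms=50/7b +86.58ms=1/7b
9) 4415.584ms=51/7b +173.16ms=2/7b
10) 4588.745ms=53/7b +86.58ms=1/7b
11) 4675.325ms=54/7b +86.58ms=1/7b
12) 4761.905ms=55/7b +86.58ms=1/7b
Σ=8b of 8 (99bpm 4/4) — PASS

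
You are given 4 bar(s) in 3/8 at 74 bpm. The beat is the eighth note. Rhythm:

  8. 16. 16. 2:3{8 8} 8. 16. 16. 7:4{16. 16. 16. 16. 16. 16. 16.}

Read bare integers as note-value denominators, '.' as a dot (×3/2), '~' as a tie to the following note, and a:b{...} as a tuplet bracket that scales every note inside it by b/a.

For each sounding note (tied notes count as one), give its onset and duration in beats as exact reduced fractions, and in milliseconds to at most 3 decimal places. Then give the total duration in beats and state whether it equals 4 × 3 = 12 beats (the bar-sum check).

1) 0.0ms=0b +1216.216ms=3/2b
2) 1216.216ms=3/2b +608.108ms=3/4b
3) 1824.324ms=9/4b +608.108ms=3/4b
4) 2432.432ms=3b +1216.216ms=3/2b
5) 3648.649ms=9/2b +1216.216ms=3/2b
6) 4864.865ms=6b +1216.216ms=3/2b
7) 6081.081ms=15/2b +608.108ms=3/4b
8) 6689.189ms=33/4b +608.108ms=3/4b
9) 7297.297ms=9b +347.49ms=3/7b
10) 7644.788ms=66/7b +347.49ms=3/7b
11) 7992.278ms=69/7b +347.49ms=3/7b
12) 8339.768ms=72/7b +347.49ms=3/7b
13) 8687.259ms=75/7b +347.49ms=3/7b
14) 9034.749ms=78/7b +347.49ms=3/7b
15) 9382.239ms=81/7b +347.49ms=3/7b
Σ=12b of 12 (74bpm 3/8) — PASS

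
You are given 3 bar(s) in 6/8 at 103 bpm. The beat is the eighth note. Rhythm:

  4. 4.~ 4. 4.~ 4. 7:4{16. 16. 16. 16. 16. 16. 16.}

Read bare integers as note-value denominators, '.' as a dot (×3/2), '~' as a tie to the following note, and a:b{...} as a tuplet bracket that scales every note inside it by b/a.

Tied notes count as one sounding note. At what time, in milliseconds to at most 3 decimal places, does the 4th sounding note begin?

note 4 onset = 15b = 8737.864ms

1. 0.0ms @ 0 + 1747.573ms (3)
2. 1747.573ms @ 3 + 3495.146ms (6)
3. 5242.718ms @ 9 + 3495.146ms (6)
4. 8737.864ms @ 15 + 249.653ms (3/7)
5. 8987.517ms @ 108/7 + 249.653ms (3/7)
6. 9237.171ms @ 111/7 + 249.653ms (3/7)
7. 9486.824ms @ 114/7 + 249.653ms (3/7)
8. 9736.477ms @ 117/7 + 249.653ms (3/7)
9. 9986.13ms @ 120/7 + 249.653ms (3/7)
10. 10235.784ms @ 123/7 + 249.653ms (3/7)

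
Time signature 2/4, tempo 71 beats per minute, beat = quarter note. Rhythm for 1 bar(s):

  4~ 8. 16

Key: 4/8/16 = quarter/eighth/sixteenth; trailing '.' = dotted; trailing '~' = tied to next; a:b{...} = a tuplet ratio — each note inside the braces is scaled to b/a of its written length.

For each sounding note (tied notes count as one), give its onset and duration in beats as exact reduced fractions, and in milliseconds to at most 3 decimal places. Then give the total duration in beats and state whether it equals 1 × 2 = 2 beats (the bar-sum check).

1) 0.0ms=0b +1478.873ms=7/4b
2) 1478.873ms=7/4b +211.268ms=1/4b
Σ=2b of 2 (71bpm 2/4) — PASS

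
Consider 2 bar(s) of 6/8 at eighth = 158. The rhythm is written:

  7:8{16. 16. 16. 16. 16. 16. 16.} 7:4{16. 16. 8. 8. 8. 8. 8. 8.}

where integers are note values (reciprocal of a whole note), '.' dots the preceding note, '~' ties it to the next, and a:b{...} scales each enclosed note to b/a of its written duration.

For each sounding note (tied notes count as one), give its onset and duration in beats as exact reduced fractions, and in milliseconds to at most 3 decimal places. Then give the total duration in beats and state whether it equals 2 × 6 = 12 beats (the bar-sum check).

1) 0.0ms=0b +325.497ms=6/7b
2) 325.497ms=6/7b +325.497ms=6/7b
3) 650.995ms=12/7b +325.497ms=6/7b
4) 976.492ms=18/7b +325.497ms=6/7b
5) 1301.989ms=24/7b +325.497ms=6/7b
6) 1627.486ms=30/7b +325.497ms=6/7b
7) 1952.984ms=36/7b +325.497ms=6/7b
8) 2278.481ms=6b +162.749ms=3/7b
9) 2441.23ms=45/7b +162.749ms=3/7b
10) 2603.978ms=48/7b +325.497ms=6/7b
11) 2929.476ms=54/7b +325.497ms=6/7b
12) 3254.973ms=60/7b +325.497ms=6/7b
13) 3580.47ms=66/7b +325.497ms=6/7b
14) 3905.967ms=72/7b +325.497ms=6/7b
15) 4231.465ms=78/7b +325.497ms=6/7b
Σ=12b of 12 (158bpm 6/8) — PASS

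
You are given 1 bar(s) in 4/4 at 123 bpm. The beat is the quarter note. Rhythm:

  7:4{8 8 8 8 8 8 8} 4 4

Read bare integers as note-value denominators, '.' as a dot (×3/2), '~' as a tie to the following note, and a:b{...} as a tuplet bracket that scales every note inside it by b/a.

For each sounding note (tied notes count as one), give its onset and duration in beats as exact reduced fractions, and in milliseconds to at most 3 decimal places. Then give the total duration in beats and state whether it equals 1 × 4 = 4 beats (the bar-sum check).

1) 0.0ms=0b +139.373ms=2/7b
2) 139.373ms=2/7b +139.373ms=2/7b
3) 278.746ms=4/7b +139.373ms=2/7b
4) 418.118ms=6/7b +139.373ms=2/7b
5) 557.491ms=8/7b +139.373ms=2/7b
6) 696.864ms=10/7b +139.373ms=2/7b
7) 836.237ms=12/7b +139.373ms=2/7b
8) 975.61ms=2b +487.805ms=1b
9) 1463.415ms=3b +487.805ms=1b
Σ=4b of 4 (123bpm 4/4) — PASS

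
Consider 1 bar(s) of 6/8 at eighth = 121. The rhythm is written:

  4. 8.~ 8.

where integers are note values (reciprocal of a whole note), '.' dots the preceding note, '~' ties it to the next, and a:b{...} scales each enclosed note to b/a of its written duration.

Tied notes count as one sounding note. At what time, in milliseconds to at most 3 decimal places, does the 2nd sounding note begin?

note 2 onset = 3b = 1487.603ms

1. 0.0ms @ 0 + 1487.603ms (3)
2. 1487.603ms @ 3 + 1487.603ms (3)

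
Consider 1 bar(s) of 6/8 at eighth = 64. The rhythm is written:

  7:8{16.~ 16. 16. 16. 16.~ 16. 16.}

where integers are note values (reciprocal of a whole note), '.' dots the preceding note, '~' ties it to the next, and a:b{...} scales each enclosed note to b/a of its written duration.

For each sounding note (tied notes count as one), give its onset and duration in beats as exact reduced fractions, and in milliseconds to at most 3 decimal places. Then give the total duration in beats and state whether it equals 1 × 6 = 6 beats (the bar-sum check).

1) 0.0ms=0b +1607.143ms=12/7b
2) 1607.143ms=12/7b +803.571ms=6/7b
3) 2410.714ms=18/7b +803.571ms=6/7b
4) 3214.286ms=24/7b +1607.143ms=12/7b
5) 4821.429ms=36/7b +803.571ms=6/7b
Σ=6b of 6 (64bpm 6/8) — PASS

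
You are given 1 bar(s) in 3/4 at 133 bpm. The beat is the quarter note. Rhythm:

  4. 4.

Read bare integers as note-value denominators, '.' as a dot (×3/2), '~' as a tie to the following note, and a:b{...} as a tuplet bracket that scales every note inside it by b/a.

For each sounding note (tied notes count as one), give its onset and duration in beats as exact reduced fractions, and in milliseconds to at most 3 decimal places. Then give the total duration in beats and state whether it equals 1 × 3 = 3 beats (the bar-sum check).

1) 0.0ms=0b +676.692ms=3/2b
2) 676.692ms=3/2b +676.692ms=3/2b
Σ=3b of 3 (133bpm 3/4) — PASS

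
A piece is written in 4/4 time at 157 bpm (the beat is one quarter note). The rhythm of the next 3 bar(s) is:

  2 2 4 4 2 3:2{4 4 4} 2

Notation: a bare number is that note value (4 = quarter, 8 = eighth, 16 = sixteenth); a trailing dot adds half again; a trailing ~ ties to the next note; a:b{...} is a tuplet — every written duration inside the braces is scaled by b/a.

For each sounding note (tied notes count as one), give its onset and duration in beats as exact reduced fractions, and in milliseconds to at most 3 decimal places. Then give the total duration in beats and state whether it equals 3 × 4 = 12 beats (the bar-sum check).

1) 0.0ms=0b +764.331ms=2b
2) 764.331ms=2b +764.331ms=2b
3) 1528.662ms=4b +382.166ms=1b
4) 1910.828ms=5b +382.166ms=1b
5) 2292.994ms=6b +764.331ms=2b
6) 3057.325ms=8b +254.777ms=2/3b
7) 3312.102ms=26/3b +254.777ms=2/3b
8) 3566.879ms=28/3b +254.777ms=2/3b
9) 3821.656ms=10b +764.331ms=2b
Σ=12b of 12 (157bpm 4/4) — PASS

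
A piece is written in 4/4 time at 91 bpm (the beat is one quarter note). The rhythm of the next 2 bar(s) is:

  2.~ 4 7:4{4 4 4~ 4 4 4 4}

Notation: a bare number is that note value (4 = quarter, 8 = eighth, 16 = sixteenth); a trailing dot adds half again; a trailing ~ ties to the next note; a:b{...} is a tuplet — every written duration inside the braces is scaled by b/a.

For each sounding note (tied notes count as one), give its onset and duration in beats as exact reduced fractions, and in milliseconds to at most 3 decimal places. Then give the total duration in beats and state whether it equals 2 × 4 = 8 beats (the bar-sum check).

1) 0.0ms=0b +2637.363ms=4b
2) 2637.363ms=4b +376.766ms=4/7b
3) 3014.129ms=32/7b +376.766ms=4/7b
4) 3390.895ms=36/7b +753.532ms=8/7b
5) 4144.427ms=44/7b +376.766ms=4/7b
6) 4521.193ms=48/7b +376.766ms=4/7b
7) 4897.959ms=52/7b +376.766ms=4/7b
Σ=8b of 8 (91bpm 4/4) — PASS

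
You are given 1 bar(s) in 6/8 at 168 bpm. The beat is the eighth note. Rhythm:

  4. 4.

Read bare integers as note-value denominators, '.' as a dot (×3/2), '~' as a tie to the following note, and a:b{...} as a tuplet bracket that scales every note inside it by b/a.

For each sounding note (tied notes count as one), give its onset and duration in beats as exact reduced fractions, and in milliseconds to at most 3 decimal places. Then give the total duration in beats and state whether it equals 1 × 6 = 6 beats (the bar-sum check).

1) 0.0ms=0b +1071.429ms=3b
2) 1071.429ms=3b +1071.429ms=3b
Σ=6b of 6 (168bpm 6/8) — PASS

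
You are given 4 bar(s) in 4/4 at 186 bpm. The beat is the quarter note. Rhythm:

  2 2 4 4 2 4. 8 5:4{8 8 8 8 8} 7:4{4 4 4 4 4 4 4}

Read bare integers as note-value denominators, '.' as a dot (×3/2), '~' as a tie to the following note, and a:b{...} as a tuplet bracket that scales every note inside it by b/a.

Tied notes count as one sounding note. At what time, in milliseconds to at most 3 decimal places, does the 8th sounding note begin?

1. 0.0ms @ 0 + 645.161ms (2)
2. 645.161ms @ 2 + 645.161ms (2)
3. 1290.323ms @ 4 + 322.581ms (1)
4. 1612.903ms @ 5 + 322.581ms (1)
5. 1935.484ms @ 6 + 645.161ms (2)
6. 2580.645ms @ 8 + 483.871ms (3/2)
7. 3064.516ms @ 19/2 + 161.29ms (1/2)
8. 3225.806ms @ 10 + 129.032ms (2/5)
9. 3354.839ms @ 52/5 + 129.032ms (2/5)
10. 3483.871ms @ 54/5 + 129.032ms (2/5)
11. 3612.903ms @ 56/5 + 129.032ms (2/5)
12. 3741.935ms @ 58/5 + 129.032ms (2/5)
13. 3870.968ms @ 12 + 184.332ms (4/7)
14. 4055.3ms @ 88/7 + 184.332ms (4/7)
15. 4239.631ms @ 92/7 + 184.332ms (4/7)
16. 4423.963ms @ 96/7 + 184.332ms (4/7)
17. 4608.295ms @ 100/7 + 184.332ms (4/7)
18. 4792.627ms @ 104/7 + 184.332ms (4/7)
19. 4976.959ms @ 108/7 + 184.332ms (4/7)

note 8 onset = 10b = 3225.806ms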